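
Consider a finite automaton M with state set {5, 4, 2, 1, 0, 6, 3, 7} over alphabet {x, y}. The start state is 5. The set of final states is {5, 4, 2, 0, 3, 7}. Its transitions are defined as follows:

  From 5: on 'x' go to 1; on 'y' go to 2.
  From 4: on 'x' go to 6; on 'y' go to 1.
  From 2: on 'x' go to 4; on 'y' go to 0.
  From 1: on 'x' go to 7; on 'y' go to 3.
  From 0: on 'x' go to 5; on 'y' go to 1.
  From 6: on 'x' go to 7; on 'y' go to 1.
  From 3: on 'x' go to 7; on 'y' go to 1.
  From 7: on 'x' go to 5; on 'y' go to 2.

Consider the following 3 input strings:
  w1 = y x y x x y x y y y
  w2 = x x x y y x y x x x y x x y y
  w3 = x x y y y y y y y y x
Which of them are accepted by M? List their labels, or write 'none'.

w2, w3

w1: Trace: 5 -y-> 2 -x-> 4 -y-> 1 -x-> 7 -x-> 5 -y-> 2 -x-> 4 -y-> 1 -y-> 3 -y-> 1  → end 1, rejected
w2: Trace: 5 -x-> 1 -x-> 7 -x-> 5 -y-> 2 -y-> 0 -x-> 5 -y-> 2 -x-> 4 -x-> 6 -x-> 7 -y-> 2 -x-> 4 -x-> 6 -y-> 1 -y-> 3  → end 3, accepted
w3: Trace: 5 -x-> 1 -x-> 7 -y-> 2 -y-> 0 -y-> 1 -y-> 3 -y-> 1 -y-> 3 -y-> 1 -y-> 3 -x-> 7  → end 7, accepted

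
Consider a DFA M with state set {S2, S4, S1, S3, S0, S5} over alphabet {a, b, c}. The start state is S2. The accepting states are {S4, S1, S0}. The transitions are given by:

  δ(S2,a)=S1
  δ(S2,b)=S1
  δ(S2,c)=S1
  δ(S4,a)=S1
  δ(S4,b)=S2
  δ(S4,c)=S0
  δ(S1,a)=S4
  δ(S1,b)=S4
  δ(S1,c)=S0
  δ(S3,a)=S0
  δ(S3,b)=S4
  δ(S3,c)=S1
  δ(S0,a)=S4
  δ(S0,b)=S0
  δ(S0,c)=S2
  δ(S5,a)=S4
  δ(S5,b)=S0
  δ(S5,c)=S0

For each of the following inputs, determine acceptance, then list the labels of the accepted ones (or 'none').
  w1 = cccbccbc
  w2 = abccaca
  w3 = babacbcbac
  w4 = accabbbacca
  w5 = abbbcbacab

w1, w2, w3, w4

w1: S2 → S1 → S0 → S2 → S1 → S0 → S2 → S1 → S0  → end S0, accepted
w2: S2 → S1 → S4 → S0 → S2 → S1 → S0 → S4  → end S4, accepted
w3: S2 → S1 → S4 → S2 → S1 → S0 → S0 → S2 → S1 → S4 → S0  → end S0, accepted
w4: S2 → S1 → S0 → S2 → S1 → S4 → S2 → S1 → S4 → S0 → S2 → S1  → end S1, accepted
w5: S2 → S1 → S4 → S2 → S1 → S0 → S0 → S4 → S0 → S4 → S2  → end S2, rejected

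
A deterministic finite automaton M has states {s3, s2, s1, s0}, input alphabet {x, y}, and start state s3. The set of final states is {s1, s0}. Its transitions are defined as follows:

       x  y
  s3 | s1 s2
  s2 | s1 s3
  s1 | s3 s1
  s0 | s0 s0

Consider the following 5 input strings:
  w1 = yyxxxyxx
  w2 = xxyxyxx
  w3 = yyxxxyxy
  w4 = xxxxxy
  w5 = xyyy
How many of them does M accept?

4

w1: Trace: s3 -y-> s2 -y-> s3 -x-> s1 -x-> s3 -x-> s1 -y-> s1 -x-> s3 -x-> s1  → end s1, accepted
w2: Trace: s3 -x-> s1 -x-> s3 -y-> s2 -x-> s1 -y-> s1 -x-> s3 -x-> s1  → end s1, accepted
w3: Trace: s3 -y-> s2 -y-> s3 -x-> s1 -x-> s3 -x-> s1 -y-> s1 -x-> s3 -y-> s2  → end s2, rejected
w4: Trace: s3 -x-> s1 -x-> s3 -x-> s1 -x-> s3 -x-> s1 -y-> s1  → end s1, accepted
w5: Trace: s3 -x-> s1 -y-> s1 -y-> s1 -y-> s1  → end s1, accepted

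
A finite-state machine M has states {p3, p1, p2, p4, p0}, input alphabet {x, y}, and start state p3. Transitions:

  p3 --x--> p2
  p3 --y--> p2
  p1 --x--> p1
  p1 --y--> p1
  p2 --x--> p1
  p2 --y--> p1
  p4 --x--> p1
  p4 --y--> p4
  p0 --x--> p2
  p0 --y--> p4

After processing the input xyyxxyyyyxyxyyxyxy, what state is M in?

Trace: p3 -x-> p2 -y-> p1 -y-> p1 -x-> p1 -x-> p1 -y-> p1 -y-> p1 -y-> p1 -y-> p1 -x-> p1 -y-> p1 -x-> p1 -y-> p1 -y-> p1 -x-> p1 -y-> p1 -x-> p1 -y-> p1

p1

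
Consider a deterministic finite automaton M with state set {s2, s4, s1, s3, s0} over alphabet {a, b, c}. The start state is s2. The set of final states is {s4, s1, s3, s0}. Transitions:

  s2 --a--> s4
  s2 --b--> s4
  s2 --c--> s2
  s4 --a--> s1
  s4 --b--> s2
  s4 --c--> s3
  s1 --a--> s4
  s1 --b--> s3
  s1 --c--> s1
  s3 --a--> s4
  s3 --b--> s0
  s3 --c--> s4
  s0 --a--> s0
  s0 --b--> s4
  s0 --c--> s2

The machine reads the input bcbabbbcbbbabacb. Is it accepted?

s2 → s4 → s3 → s0 → s0 → s4 → s2 → s4 → s3 → s0 → s4 → s2 → s4 → s2 → s4 → s3 → s0
End state s0 is accepting.

Yes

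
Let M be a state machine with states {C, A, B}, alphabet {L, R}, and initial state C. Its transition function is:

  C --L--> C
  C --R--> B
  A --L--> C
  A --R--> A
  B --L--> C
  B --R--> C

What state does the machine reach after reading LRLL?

start at C
read 'L': C → C
read 'R': C → B
read 'L': B → C
read 'L': C → C

C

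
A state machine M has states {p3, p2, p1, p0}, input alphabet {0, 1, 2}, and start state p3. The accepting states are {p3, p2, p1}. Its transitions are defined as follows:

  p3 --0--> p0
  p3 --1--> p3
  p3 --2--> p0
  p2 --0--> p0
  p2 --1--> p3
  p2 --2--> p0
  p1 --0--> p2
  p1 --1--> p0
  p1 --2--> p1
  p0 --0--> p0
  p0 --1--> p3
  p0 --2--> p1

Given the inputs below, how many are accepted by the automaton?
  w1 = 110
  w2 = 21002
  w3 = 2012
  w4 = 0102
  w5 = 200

2

w1: Trace: p3 -1-> p3 -1-> p3 -0-> p0  → end p0, rejected
w2: Trace: p3 -2-> p0 -1-> p3 -0-> p0 -0-> p0 -2-> p1  → end p1, accepted
w3: Trace: p3 -2-> p0 -0-> p0 -1-> p3 -2-> p0  → end p0, rejected
w4: Trace: p3 -0-> p0 -1-> p3 -0-> p0 -2-> p1  → end p1, accepted
w5: Trace: p3 -2-> p0 -0-> p0 -0-> p0  → end p0, rejected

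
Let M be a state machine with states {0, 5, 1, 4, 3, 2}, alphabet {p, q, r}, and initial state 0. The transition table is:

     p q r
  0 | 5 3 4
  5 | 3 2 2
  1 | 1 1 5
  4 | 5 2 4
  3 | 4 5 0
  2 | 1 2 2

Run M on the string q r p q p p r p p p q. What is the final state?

0 → 3 → 0 → 5 → 2 → 1 → 1 → 5 → 3 → 4 → 5 → 2

2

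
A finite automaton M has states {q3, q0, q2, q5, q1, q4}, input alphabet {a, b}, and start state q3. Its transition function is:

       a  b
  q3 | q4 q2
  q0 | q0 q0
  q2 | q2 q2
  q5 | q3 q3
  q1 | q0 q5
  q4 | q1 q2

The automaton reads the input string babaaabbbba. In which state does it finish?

q2

q3 → q2 → q2 → q2 → q2 → q2 → q2 → q2 → q2 → q2 → q2 → q2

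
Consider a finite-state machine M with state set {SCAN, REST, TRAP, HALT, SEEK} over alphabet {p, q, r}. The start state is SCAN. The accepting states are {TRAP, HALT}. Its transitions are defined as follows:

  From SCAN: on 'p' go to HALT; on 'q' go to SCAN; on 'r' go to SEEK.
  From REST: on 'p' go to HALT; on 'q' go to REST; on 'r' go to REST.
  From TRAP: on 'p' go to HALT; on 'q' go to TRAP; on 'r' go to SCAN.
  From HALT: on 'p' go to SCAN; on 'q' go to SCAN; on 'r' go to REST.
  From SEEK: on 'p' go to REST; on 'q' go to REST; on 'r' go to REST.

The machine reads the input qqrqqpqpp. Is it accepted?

No

Trace: SCAN -q-> SCAN -q-> SCAN -r-> SEEK -q-> REST -q-> REST -p-> HALT -q-> SCAN -p-> HALT -p-> SCAN
End state SCAN is not accepting.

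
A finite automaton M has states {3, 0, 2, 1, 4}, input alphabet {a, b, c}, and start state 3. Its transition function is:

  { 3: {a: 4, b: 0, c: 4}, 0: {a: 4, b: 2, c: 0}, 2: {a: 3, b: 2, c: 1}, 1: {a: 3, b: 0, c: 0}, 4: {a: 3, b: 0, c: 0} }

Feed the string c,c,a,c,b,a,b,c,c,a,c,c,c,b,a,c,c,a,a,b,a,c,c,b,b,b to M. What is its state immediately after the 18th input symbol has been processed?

start at 3
read 'c': 3 → 4
read 'c': 4 → 0
read 'a': 0 → 4
read 'c': 4 → 0
read 'b': 0 → 2
read 'a': 2 → 3
read 'b': 3 → 0
read 'c': 0 → 0
read 'c': 0 → 0
read 'a': 0 → 4
read 'c': 4 → 0
read 'c': 0 → 0
read 'c': 0 → 0
read 'b': 0 → 2
read 'a': 2 → 3
read 'c': 3 → 4
read 'c': 4 → 0
read 'a': 0 → 4
After 18 symbols: 4.

4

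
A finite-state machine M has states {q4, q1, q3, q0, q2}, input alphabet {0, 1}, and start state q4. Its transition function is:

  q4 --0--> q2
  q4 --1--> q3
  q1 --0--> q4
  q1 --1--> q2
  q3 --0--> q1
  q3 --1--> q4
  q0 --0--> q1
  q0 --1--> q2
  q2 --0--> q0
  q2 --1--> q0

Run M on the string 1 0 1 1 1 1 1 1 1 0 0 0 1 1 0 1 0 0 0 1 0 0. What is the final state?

q4

start at q4
read '1': q4 → q3
read '0': q3 → q1
read '1': q1 → q2
read '1': q2 → q0
read '1': q0 → q2
read '1': q2 → q0
read '1': q0 → q2
read '1': q2 → q0
read '1': q0 → q2
read '0': q2 → q0
read '0': q0 → q1
read '0': q1 → q4
read '1': q4 → q3
read '1': q3 → q4
read '0': q4 → q2
read '1': q2 → q0
read '0': q0 → q1
read '0': q1 → q4
read '0': q4 → q2
read '1': q2 → q0
read '0': q0 → q1
read '0': q1 → q4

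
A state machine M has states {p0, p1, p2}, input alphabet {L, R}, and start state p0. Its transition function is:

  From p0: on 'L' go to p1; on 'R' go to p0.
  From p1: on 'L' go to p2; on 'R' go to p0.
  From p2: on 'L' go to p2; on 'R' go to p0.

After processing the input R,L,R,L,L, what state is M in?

p2

start at p0
read 'R': p0 → p0
read 'L': p0 → p1
read 'R': p1 → p0
read 'L': p0 → p1
read 'L': p1 → p2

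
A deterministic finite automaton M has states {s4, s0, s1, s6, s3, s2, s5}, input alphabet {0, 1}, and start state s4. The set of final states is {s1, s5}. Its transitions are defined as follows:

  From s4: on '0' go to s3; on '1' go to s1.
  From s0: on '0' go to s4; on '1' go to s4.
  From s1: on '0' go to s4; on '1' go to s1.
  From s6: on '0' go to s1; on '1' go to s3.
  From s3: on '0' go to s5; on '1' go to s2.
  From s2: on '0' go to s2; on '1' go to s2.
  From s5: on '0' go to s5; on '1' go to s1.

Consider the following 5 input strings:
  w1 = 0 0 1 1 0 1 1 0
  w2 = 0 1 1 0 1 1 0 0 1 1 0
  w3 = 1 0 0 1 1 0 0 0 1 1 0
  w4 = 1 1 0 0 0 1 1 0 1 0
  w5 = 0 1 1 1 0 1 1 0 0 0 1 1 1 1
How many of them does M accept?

w1: s4 → s3 → s5 → s1 → s1 → s4 → s1 → s1 → s4  → end s4, rejected
w2: s4 → s3 → s2 → s2 → s2 → s2 → s2 → s2 → s2 → s2 → s2 → s2  → end s2, rejected
w3: s4 → s1 → s4 → s3 → s2 → s2 → s2 → s2 → s2 → s2 → s2 → s2  → end s2, rejected
w4: s4 → s1 → s1 → s4 → s3 → s5 → s1 → s1 → s4 → s1 → s4  → end s4, rejected
w5: s4 → s3 → s2 → s2 → s2 → s2 → s2 → s2 → s2 → s2 → s2 → s2 → s2 → s2 → s2  → end s2, rejected

0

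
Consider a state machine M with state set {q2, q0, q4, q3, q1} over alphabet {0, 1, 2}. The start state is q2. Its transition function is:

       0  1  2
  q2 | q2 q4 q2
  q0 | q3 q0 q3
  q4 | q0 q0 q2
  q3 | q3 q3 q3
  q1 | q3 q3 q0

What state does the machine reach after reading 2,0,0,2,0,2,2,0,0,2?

q2

q2 → q2 → q2 → q2 → q2 → q2 → q2 → q2 → q2 → q2 → q2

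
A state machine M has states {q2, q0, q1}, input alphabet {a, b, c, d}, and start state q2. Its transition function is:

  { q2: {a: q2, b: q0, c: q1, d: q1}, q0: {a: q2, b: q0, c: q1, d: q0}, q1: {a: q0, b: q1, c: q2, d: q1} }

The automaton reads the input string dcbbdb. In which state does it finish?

q2 → q1 → q2 → q0 → q0 → q0 → q0

q0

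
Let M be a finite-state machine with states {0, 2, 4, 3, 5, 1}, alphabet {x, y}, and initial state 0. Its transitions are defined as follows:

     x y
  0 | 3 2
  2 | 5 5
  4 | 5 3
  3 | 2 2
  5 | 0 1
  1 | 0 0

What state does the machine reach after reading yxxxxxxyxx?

Trace: 0 -y-> 2 -x-> 5 -x-> 0 -x-> 3 -x-> 2 -x-> 5 -x-> 0 -y-> 2 -x-> 5 -x-> 0

0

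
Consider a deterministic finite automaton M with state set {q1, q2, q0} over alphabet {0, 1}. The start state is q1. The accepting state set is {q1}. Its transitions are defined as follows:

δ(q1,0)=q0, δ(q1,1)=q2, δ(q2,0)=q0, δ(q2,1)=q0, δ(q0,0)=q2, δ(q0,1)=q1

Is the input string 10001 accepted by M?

Yes

Trace: q1 -1-> q2 -0-> q0 -0-> q2 -0-> q0 -1-> q1
End state q1 is accepting.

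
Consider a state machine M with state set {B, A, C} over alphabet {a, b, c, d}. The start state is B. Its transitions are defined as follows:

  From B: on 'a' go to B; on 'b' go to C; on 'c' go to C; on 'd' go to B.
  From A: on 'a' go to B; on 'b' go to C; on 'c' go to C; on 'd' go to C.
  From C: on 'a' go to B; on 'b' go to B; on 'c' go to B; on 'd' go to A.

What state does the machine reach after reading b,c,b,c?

start at B
read 'b': B → C
read 'c': C → B
read 'b': B → C
read 'c': C → B

B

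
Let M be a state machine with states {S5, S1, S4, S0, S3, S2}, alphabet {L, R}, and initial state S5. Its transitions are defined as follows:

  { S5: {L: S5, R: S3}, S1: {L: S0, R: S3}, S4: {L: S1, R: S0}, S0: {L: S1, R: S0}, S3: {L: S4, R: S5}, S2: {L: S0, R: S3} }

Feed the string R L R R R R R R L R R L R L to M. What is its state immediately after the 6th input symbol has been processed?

Trace: S5 -R-> S3 -L-> S4 -R-> S0 -R-> S0 -R-> S0 -R-> S0
After 6 symbols: S0.

S0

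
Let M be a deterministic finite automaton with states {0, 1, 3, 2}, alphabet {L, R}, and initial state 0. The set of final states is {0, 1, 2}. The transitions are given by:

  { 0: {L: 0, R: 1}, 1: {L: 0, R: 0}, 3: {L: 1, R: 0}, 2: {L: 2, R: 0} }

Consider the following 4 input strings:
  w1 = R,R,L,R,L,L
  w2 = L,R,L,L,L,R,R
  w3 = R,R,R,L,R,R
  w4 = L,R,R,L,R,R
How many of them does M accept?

4

w1: 0 → 1 → 0 → 0 → 1 → 0 → 0  → end 0, accepted
w2: 0 → 0 → 1 → 0 → 0 → 0 → 1 → 0  → end 0, accepted
w3: 0 → 1 → 0 → 1 → 0 → 1 → 0  → end 0, accepted
w4: 0 → 0 → 1 → 0 → 0 → 1 → 0  → end 0, accepted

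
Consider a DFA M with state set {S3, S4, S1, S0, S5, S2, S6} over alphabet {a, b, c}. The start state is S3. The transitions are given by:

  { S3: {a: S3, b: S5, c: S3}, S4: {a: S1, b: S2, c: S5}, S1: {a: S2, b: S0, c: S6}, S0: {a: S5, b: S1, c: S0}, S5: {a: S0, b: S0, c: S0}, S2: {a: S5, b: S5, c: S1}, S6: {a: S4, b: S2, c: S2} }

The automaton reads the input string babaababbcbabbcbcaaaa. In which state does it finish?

S5

Trace: S3 -b-> S5 -a-> S0 -b-> S1 -a-> S2 -a-> S5 -b-> S0 -a-> S5 -b-> S0 -b-> S1 -c-> S6 -b-> S2 -a-> S5 -b-> S0 -b-> S1 -c-> S6 -b-> S2 -c-> S1 -a-> S2 -a-> S5 -a-> S0 -a-> S5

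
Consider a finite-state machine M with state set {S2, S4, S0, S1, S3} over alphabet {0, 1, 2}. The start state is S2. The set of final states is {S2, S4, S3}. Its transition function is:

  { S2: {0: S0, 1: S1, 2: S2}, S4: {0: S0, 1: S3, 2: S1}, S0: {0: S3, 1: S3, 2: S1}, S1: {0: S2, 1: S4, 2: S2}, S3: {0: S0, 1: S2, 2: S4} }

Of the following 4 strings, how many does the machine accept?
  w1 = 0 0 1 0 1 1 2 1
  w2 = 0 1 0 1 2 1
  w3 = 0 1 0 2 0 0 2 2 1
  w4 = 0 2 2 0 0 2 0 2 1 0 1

w1:
  start at S2
  read '0': S2 → S0
  read '0': S0 → S3
  read '1': S3 → S2
  read '0': S2 → S0
  read '1': S0 → S3
  read '1': S3 → S2
  read '2': S2 → S2
  read '1': S2 → S1
  end S1, rejected
w2:
  start at S2
  read '0': S2 → S0
  read '1': S0 → S3
  read '0': S3 → S0
  read '1': S0 → S3
  read '2': S3 → S4
  read '1': S4 → S3
  end S3, accepted
w3:
  start at S2
  read '0': S2 → S0
  read '1': S0 → S3
  read '0': S3 → S0
  read '2': S0 → S1
  read '0': S1 → S2
  read '0': S2 → S0
  read '2': S0 → S1
  read '2': S1 → S2
  read '1': S2 → S1
  end S1, rejected
w4:
  start at S2
  read '0': S2 → S0
  read '2': S0 → S1
  read '2': S1 → S2
  read '0': S2 → S0
  read '0': S0 → S3
  read '2': S3 → S4
  read '0': S4 → S0
  read '2': S0 → S1
  read '1': S1 → S4
  read '0': S4 → S0
  read '1': S0 → S3
  end S3, accepted

2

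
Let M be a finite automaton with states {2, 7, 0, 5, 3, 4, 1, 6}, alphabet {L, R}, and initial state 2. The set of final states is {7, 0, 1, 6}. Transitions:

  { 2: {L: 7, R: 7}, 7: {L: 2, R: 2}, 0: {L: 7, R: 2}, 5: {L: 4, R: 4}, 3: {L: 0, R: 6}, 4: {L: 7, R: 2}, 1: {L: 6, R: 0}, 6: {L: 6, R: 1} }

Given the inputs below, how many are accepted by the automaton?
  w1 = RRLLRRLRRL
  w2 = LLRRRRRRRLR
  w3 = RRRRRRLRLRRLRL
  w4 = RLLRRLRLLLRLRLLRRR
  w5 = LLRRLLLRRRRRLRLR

1

w1:
  start at 2
  read 'R': 2 → 7
  read 'R': 7 → 2
  read 'L': 2 → 7
  read 'L': 7 → 2
  read 'R': 2 → 7
  read 'R': 7 → 2
  read 'L': 2 → 7
  read 'R': 7 → 2
  read 'R': 2 → 7
  read 'L': 7 → 2
  end 2, rejected
w2:
  start at 2
  read 'L': 2 → 7
  read 'L': 7 → 2
  read 'R': 2 → 7
  read 'R': 7 → 2
  read 'R': 2 → 7
  read 'R': 7 → 2
  read 'R': 2 → 7
  read 'R': 7 → 2
  read 'R': 2 → 7
  read 'L': 7 → 2
  read 'R': 2 → 7
  end 7, accepted
w3:
  start at 2
  read 'R': 2 → 7
  read 'R': 7 → 2
  read 'R': 2 → 7
  read 'R': 7 → 2
  read 'R': 2 → 7
  read 'R': 7 → 2
  read 'L': 2 → 7
  read 'R': 7 → 2
  read 'L': 2 → 7
  read 'R': 7 → 2
  read 'R': 2 → 7
  read 'L': 7 → 2
  read 'R': 2 → 7
  read 'L': 7 → 2
  end 2, rejected
w4:
  start at 2
  read 'R': 2 → 7
  read 'L': 7 → 2
  read 'L': 2 → 7
  read 'R': 7 → 2
  read 'R': 2 → 7
  read 'L': 7 → 2
  read 'R': 2 → 7
  read 'L': 7 → 2
  read 'L': 2 → 7
  read 'L': 7 → 2
  read 'R': 2 → 7
  read 'L': 7 → 2
  read 'R': 2 → 7
  read 'L': 7 → 2
  read 'L': 2 → 7
  read 'R': 7 → 2
  read 'R': 2 → 7
  read 'R': 7 → 2
  end 2, rejected
w5:
  start at 2
  read 'L': 2 → 7
  read 'L': 7 → 2
  read 'R': 2 → 7
  read 'R': 7 → 2
  read 'L': 2 → 7
  read 'L': 7 → 2
  read 'L': 2 → 7
  read 'R': 7 → 2
  read 'R': 2 → 7
  read 'R': 7 → 2
  read 'R': 2 → 7
  read 'R': 7 → 2
  read 'L': 2 → 7
  read 'R': 7 → 2
  read 'L': 2 → 7
  read 'R': 7 → 2
  end 2, rejected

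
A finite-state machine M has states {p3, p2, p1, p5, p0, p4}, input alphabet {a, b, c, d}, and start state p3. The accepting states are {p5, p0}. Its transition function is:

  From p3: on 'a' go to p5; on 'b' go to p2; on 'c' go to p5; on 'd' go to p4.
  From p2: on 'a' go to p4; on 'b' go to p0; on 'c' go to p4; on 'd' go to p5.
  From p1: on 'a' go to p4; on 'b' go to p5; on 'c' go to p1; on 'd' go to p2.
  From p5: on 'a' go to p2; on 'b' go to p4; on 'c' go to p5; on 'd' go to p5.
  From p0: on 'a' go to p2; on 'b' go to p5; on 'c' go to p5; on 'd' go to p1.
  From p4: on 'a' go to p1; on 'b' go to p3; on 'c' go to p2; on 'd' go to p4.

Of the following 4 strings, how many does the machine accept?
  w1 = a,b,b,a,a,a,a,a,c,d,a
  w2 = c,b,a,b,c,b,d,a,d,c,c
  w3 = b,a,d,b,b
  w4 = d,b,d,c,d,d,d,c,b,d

w1:
  start at p3
  read 'a': p3 → p5
  read 'b': p5 → p4
  read 'b': p4 → p3
  read 'a': p3 → p5
  read 'a': p5 → p2
  read 'a': p2 → p4
  read 'a': p4 → p1
  read 'a': p1 → p4
  read 'c': p4 → p2
  read 'd': p2 → p5
  read 'a': p5 → p2
  end p2, rejected
w2:
  start at p3
  read 'c': p3 → p5
  read 'b': p5 → p4
  read 'a': p4 → p1
  read 'b': p1 → p5
  read 'c': p5 → p5
  read 'b': p5 → p4
  read 'd': p4 → p4
  read 'a': p4 → p1
  read 'd': p1 → p2
  read 'c': p2 → p4
  read 'c': p4 → p2
  end p2, rejected
w3:
  start at p3
  read 'b': p3 → p2
  read 'a': p2 → p4
  read 'd': p4 → p4
  read 'b': p4 → p3
  read 'b': p3 → p2
  end p2, rejected
w4:
  start at p3
  read 'd': p3 → p4
  read 'b': p4 → p3
  read 'd': p3 → p4
  read 'c': p4 → p2
  read 'd': p2 → p5
  read 'd': p5 → p5
  read 'd': p5 → p5
  read 'c': p5 → p5
  read 'b': p5 → p4
  read 'd': p4 → p4
  end p4, rejected

0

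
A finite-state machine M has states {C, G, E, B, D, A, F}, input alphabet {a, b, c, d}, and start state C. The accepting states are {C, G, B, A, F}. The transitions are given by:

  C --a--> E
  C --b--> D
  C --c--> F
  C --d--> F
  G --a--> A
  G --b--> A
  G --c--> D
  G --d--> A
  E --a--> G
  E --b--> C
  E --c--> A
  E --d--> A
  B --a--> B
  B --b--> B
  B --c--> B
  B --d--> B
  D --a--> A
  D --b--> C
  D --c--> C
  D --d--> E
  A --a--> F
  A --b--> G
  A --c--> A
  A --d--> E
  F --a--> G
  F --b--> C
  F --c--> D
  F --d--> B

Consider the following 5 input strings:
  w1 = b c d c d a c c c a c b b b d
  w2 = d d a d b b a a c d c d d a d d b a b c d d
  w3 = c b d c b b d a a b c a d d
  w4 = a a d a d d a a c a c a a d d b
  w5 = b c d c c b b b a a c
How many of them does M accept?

w1: Trace: C -b-> D -c-> C -d-> F -c-> D -d-> E -a-> G -c-> D -c-> C -c-> F -a-> G -c-> D -b-> C -b-> D -b-> C -d-> F  → end F, accepted
w2: Trace: C -d-> F -d-> B -a-> B -d-> B -b-> B -b-> B -a-> B -a-> B -c-> B -d-> B -c-> B -d-> B -d-> B -a-> B -d-> B -d-> B -b-> B -a-> B -b-> B -c-> B -d-> B -d-> B  → end B, accepted
w3: Trace: C -c-> F -b-> C -d-> F -c-> D -b-> C -b-> D -d-> E -a-> G -a-> A -b-> G -c-> D -a-> A -d-> E -d-> A  → end A, accepted
w4: Trace: C -a-> E -a-> G -d-> A -a-> F -d-> B -d-> B -a-> B -a-> B -c-> B -a-> B -c-> B -a-> B -a-> B -d-> B -d-> B -b-> B  → end B, accepted
w5: Trace: C -b-> D -c-> C -d-> F -c-> D -c-> C -b-> D -b-> C -b-> D -a-> A -a-> F -c-> D  → end D, rejected

4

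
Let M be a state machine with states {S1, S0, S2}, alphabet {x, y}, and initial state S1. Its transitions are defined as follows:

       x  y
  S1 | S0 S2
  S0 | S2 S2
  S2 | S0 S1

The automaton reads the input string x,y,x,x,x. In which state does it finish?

Trace: S1 -x-> S0 -y-> S2 -x-> S0 -x-> S2 -x-> S0

S0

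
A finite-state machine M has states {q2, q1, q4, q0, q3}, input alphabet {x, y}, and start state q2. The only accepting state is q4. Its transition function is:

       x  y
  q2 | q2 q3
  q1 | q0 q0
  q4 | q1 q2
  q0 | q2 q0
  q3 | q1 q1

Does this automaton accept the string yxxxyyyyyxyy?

q2 → q3 → q1 → q0 → q2 → q3 → q1 → q0 → q0 → q0 → q2 → q3 → q1
End state q1 is not accepting.

No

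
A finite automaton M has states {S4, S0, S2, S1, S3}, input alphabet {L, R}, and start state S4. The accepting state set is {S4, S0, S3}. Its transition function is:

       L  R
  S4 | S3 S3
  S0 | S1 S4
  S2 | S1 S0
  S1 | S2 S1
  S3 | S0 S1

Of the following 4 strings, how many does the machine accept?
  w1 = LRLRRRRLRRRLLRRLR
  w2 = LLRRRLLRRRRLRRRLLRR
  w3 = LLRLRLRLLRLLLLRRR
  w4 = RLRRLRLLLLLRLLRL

w1: S4 → S3 → S1 → S2 → S0 → S4 → S3 → S1 → S2 → S0 → S4 → S3 → S0 → S1 → S1 → S1 → S2 → S0  → end S0, accepted
w2: S4 → S3 → S0 → S4 → S3 → S1 → S2 → S1 → S1 → S1 → S1 → S1 → S2 → S0 → S4 → S3 → S0 → S1 → S1 → S1  → end S1, rejected
w3: S4 → S3 → S0 → S4 → S3 → S1 → S2 → S0 → S1 → S2 → S0 → S1 → S2 → S1 → S2 → S0 → S4 → S3  → end S3, accepted
w4: S4 → S3 → S0 → S4 → S3 → S0 → S4 → S3 → S0 → S1 → S2 → S1 → S1 → S2 → S1 → S1 → S2  → end S2, rejected

2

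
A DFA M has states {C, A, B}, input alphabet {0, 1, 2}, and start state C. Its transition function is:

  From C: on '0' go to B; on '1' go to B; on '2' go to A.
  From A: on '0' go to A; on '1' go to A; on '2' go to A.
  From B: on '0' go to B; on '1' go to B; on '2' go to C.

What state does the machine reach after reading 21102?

A

Trace: C -2-> A -1-> A -1-> A -0-> A -2-> A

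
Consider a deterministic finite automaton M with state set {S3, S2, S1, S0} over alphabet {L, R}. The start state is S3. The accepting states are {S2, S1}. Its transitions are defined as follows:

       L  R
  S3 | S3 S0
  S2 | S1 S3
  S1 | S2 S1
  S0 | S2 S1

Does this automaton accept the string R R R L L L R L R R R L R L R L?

S3 → S0 → S1 → S1 → S2 → S1 → S2 → S3 → S3 → S0 → S1 → S1 → S2 → S3 → S3 → S0 → S2
End state S2 is accepting.

Yes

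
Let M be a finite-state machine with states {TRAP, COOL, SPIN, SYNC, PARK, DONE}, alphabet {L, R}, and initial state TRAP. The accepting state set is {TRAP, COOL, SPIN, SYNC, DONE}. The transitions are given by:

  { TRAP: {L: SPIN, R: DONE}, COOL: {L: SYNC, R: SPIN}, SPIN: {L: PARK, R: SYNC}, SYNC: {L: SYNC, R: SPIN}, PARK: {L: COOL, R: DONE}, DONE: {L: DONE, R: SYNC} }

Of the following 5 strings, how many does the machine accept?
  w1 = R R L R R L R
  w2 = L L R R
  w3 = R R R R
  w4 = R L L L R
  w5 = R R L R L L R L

4

w1:
  start at TRAP
  read 'R': TRAP → DONE
  read 'R': DONE → SYNC
  read 'L': SYNC → SYNC
  read 'R': SYNC → SPIN
  read 'R': SPIN → SYNC
  read 'L': SYNC → SYNC
  read 'R': SYNC → SPIN
  end SPIN, accepted
w2:
  start at TRAP
  read 'L': TRAP → SPIN
  read 'L': SPIN → PARK
  read 'R': PARK → DONE
  read 'R': DONE → SYNC
  end SYNC, accepted
w3:
  start at TRAP
  read 'R': TRAP → DONE
  read 'R': DONE → SYNC
  read 'R': SYNC → SPIN
  read 'R': SPIN → SYNC
  end SYNC, accepted
w4:
  start at TRAP
  read 'R': TRAP → DONE
  read 'L': DONE → DONE
  read 'L': DONE → DONE
  read 'L': DONE → DONE
  read 'R': DONE → SYNC
  end SYNC, accepted
w5:
  start at TRAP
  read 'R': TRAP → DONE
  read 'R': DONE → SYNC
  read 'L': SYNC → SYNC
  read 'R': SYNC → SPIN
  read 'L': SPIN → PARK
  read 'L': PARK → COOL
  read 'R': COOL → SPIN
  read 'L': SPIN → PARK
  end PARK, rejected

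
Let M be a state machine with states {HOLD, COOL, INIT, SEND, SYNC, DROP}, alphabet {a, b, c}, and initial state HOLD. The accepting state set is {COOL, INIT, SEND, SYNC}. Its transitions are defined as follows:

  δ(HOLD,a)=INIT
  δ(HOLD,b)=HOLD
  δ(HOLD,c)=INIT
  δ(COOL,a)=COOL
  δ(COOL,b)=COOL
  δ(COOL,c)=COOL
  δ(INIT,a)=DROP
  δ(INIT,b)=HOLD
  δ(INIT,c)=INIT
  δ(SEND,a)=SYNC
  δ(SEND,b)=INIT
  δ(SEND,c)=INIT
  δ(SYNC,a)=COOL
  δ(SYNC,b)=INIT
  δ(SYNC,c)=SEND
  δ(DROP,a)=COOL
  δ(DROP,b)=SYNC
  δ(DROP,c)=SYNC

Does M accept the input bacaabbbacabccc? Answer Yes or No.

Trace: HOLD -b-> HOLD -a-> INIT -c-> INIT -a-> DROP -a-> COOL -b-> COOL -b-> COOL -b-> COOL -a-> COOL -c-> COOL -a-> COOL -b-> COOL -c-> COOL -c-> COOL -c-> COOL
End state COOL is accepting.

Yes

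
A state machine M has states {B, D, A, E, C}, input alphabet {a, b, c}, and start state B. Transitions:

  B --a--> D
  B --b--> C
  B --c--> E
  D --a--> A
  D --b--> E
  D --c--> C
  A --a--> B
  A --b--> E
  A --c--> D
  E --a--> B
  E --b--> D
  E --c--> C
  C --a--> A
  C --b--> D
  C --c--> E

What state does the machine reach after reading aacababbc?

start at B
read 'a': B → D
read 'a': D → A
read 'c': A → D
read 'a': D → A
read 'b': A → E
read 'a': E → B
read 'b': B → C
read 'b': C → D
read 'c': D → C

C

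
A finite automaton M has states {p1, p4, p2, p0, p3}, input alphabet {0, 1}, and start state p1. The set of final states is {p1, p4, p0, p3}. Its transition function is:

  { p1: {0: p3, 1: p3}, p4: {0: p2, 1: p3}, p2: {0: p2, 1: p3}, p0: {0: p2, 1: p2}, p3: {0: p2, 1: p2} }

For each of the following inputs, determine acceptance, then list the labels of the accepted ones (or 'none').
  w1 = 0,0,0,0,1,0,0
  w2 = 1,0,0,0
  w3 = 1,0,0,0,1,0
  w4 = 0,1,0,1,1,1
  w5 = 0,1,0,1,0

w4

w1:
  start at p1
  read '0': p1 → p3
  read '0': p3 → p2
  read '0': p2 → p2
  read '0': p2 → p2
  read '1': p2 → p3
  read '0': p3 → p2
  read '0': p2 → p2
  end p2, rejected
w2:
  start at p1
  read '1': p1 → p3
  read '0': p3 → p2
  read '0': p2 → p2
  read '0': p2 → p2
  end p2, rejected
w3:
  start at p1
  read '1': p1 → p3
  read '0': p3 → p2
  read '0': p2 → p2
  read '0': p2 → p2
  read '1': p2 → p3
  read '0': p3 → p2
  end p2, rejected
w4:
  start at p1
  read '0': p1 → p3
  read '1': p3 → p2
  read '0': p2 → p2
  read '1': p2 → p3
  read '1': p3 → p2
  read '1': p2 → p3
  end p3, accepted
w5:
  start at p1
  read '0': p1 → p3
  read '1': p3 → p2
  read '0': p2 → p2
  read '1': p2 → p3
  read '0': p3 → p2
  end p2, rejected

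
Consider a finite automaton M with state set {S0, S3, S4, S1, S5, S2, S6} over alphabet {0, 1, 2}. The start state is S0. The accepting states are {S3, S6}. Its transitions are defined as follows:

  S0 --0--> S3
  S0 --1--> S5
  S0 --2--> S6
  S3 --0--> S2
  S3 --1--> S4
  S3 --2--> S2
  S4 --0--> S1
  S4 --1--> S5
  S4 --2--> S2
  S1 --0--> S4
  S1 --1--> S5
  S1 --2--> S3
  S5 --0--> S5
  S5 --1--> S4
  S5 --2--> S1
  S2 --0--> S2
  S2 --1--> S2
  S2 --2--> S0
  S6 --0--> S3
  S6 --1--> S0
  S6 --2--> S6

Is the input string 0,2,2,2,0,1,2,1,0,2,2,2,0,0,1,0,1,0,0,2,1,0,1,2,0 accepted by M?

No

Trace: S0 -0-> S3 -2-> S2 -2-> S0 -2-> S6 -0-> S3 -1-> S4 -2-> S2 -1-> S2 -0-> S2 -2-> S0 -2-> S6 -2-> S6 -0-> S3 -0-> S2 -1-> S2 -0-> S2 -1-> S2 -0-> S2 -0-> S2 -2-> S0 -1-> S5 -0-> S5 -1-> S4 -2-> S2 -0-> S2
End state S2 is not accepting.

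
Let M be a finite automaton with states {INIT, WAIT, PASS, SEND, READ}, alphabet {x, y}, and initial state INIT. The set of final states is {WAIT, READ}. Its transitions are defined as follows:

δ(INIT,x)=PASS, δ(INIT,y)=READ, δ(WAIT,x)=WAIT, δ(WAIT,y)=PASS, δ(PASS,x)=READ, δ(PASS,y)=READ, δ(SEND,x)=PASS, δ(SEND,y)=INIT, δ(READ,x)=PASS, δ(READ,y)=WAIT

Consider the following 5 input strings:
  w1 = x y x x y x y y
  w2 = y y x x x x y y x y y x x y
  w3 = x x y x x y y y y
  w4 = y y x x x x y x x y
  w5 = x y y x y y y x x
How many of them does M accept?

3

w1: INIT → PASS → READ → PASS → READ → WAIT → WAIT → PASS → READ  → end READ, accepted
w2: INIT → READ → WAIT → WAIT → WAIT → WAIT → WAIT → PASS → READ → PASS → READ → WAIT → WAIT → WAIT → PASS  → end PASS, rejected
w3: INIT → PASS → READ → WAIT → WAIT → WAIT → PASS → READ → WAIT → PASS  → end PASS, rejected
w4: INIT → READ → WAIT → WAIT → WAIT → WAIT → WAIT → PASS → READ → PASS → READ  → end READ, accepted
w5: INIT → PASS → READ → WAIT → WAIT → PASS → READ → WAIT → WAIT → WAIT  → end WAIT, accepted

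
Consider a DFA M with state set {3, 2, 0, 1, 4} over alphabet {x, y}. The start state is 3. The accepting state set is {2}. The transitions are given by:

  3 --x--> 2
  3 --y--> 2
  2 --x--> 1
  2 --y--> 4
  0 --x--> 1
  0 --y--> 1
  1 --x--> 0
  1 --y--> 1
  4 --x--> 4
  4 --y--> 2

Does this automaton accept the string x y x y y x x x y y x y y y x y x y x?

Trace: 3 -x-> 2 -y-> 4 -x-> 4 -y-> 2 -y-> 4 -x-> 4 -x-> 4 -x-> 4 -y-> 2 -y-> 4 -x-> 4 -y-> 2 -y-> 4 -y-> 2 -x-> 1 -y-> 1 -x-> 0 -y-> 1 -x-> 0
End state 0 is not accepting.

No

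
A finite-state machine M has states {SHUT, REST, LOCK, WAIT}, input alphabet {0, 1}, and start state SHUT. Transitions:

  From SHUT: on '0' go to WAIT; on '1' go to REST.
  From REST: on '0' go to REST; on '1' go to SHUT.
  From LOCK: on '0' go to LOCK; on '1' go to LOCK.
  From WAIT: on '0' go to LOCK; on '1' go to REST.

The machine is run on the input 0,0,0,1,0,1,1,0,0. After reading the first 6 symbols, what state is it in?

Trace: SHUT -0-> WAIT -0-> LOCK -0-> LOCK -1-> LOCK -0-> LOCK -1-> LOCK
After 6 symbols: LOCK.

LOCK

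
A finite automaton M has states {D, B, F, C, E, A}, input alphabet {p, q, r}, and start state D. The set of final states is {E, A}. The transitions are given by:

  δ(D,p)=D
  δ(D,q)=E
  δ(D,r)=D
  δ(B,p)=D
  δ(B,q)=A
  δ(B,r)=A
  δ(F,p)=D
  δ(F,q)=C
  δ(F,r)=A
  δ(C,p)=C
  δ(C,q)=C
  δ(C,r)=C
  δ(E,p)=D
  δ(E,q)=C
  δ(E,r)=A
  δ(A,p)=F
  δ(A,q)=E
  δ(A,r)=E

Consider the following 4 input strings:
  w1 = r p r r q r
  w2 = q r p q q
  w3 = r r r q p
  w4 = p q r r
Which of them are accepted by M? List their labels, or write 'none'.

w1, w4

w1: D → D → D → D → D → E → A  → end A, accepted
w2: D → E → A → F → C → C  → end C, rejected
w3: D → D → D → D → E → D  → end D, rejected
w4: D → D → E → A → E  → end E, accepted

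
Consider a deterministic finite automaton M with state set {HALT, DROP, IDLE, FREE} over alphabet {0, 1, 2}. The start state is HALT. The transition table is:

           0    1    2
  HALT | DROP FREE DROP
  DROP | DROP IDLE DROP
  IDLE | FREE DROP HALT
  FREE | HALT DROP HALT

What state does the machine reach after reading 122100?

HALT

start at HALT
read '1': HALT → FREE
read '2': FREE → HALT
read '2': HALT → DROP
read '1': DROP → IDLE
read '0': IDLE → FREE
read '0': FREE → HALT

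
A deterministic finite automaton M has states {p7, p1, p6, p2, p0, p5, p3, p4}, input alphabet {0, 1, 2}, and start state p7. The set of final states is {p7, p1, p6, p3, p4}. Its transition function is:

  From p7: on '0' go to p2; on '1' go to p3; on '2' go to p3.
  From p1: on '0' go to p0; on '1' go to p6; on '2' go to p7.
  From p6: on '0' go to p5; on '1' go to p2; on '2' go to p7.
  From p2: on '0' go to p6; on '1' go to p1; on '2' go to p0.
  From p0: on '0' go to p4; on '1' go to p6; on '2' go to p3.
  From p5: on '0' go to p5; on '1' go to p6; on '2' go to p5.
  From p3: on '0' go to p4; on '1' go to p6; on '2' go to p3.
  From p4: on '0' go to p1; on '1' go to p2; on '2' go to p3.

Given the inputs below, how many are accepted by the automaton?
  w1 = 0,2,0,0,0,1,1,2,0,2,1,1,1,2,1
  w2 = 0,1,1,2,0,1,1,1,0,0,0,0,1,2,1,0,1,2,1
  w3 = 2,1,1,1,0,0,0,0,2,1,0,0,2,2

2

w1: Trace: p7 -0-> p2 -2-> p0 -0-> p4 -0-> p1 -0-> p0 -1-> p6 -1-> p2 -2-> p0 -0-> p4 -2-> p3 -1-> p6 -1-> p2 -1-> p1 -2-> p7 -1-> p3  → end p3, accepted
w2: Trace: p7 -0-> p2 -1-> p1 -1-> p6 -2-> p7 -0-> p2 -1-> p1 -1-> p6 -1-> p2 -0-> p6 -0-> p5 -0-> p5 -0-> p5 -1-> p6 -2-> p7 -1-> p3 -0-> p4 -1-> p2 -2-> p0 -1-> p6  → end p6, accepted
w3: Trace: p7 -2-> p3 -1-> p6 -1-> p2 -1-> p1 -0-> p0 -0-> p4 -0-> p1 -0-> p0 -2-> p3 -1-> p6 -0-> p5 -0-> p5 -2-> p5 -2-> p5  → end p5, rejected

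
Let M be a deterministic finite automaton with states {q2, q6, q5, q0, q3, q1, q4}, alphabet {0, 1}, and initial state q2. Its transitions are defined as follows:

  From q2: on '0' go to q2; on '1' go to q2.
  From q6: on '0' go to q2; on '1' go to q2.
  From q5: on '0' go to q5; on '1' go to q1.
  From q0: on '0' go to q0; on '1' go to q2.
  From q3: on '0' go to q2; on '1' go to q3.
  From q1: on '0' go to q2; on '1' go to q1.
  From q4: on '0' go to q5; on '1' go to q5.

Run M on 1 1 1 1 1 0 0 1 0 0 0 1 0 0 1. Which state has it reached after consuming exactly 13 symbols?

q2

start at q2
read '1': q2 → q2
read '1': q2 → q2
read '1': q2 → q2
read '1': q2 → q2
read '1': q2 → q2
read '0': q2 → q2
read '0': q2 → q2
read '1': q2 → q2
read '0': q2 → q2
read '0': q2 → q2
read '0': q2 → q2
read '1': q2 → q2
read '0': q2 → q2
After 13 symbols: q2.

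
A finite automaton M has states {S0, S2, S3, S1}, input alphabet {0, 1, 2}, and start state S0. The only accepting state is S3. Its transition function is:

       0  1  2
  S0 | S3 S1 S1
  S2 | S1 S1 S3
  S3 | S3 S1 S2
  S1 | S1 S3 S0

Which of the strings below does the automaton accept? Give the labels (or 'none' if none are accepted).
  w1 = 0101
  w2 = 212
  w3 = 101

w1, w3

w1: Trace: S0 -0-> S3 -1-> S1 -0-> S1 -1-> S3  → end S3, accepted
w2: Trace: S0 -2-> S1 -1-> S3 -2-> S2  → end S2, rejected
w3: Trace: S0 -1-> S1 -0-> S1 -1-> S3  → end S3, accepted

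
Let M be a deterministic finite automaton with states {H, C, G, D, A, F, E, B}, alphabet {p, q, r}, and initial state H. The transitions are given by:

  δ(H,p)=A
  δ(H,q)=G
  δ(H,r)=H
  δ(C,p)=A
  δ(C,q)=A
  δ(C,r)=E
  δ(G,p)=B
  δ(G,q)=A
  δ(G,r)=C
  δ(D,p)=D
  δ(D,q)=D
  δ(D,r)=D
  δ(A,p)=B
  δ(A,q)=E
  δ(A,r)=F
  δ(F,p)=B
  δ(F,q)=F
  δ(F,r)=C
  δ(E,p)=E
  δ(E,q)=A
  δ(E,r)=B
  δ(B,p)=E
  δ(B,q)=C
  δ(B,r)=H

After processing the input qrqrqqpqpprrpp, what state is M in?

H → G → C → A → F → F → F → B → C → A → B → H → H → A → B

B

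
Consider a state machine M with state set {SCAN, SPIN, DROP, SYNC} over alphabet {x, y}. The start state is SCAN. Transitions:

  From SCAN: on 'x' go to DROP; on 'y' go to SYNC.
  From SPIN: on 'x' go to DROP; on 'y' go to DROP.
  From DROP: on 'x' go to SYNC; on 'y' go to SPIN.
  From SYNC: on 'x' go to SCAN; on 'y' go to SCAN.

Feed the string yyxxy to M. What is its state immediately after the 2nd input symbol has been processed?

SCAN

start at SCAN
read 'y': SCAN → SYNC
read 'y': SYNC → SCAN
After 2 symbols: SCAN.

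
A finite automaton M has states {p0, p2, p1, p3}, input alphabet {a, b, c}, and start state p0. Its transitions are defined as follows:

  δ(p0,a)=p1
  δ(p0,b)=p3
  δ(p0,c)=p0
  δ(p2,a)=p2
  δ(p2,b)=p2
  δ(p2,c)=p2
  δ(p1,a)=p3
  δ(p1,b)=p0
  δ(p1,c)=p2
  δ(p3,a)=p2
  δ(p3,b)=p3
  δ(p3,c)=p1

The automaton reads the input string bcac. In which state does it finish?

Trace: p0 -b-> p3 -c-> p1 -a-> p3 -c-> p1

p1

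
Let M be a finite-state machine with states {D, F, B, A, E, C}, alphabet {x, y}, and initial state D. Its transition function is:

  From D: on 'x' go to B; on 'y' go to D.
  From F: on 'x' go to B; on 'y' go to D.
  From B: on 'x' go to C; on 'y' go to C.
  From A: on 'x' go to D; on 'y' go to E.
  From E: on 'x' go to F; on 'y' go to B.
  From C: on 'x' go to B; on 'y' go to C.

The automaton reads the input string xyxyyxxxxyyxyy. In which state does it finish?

Trace: D -x-> B -y-> C -x-> B -y-> C -y-> C -x-> B -x-> C -x-> B -x-> C -y-> C -y-> C -x-> B -y-> C -y-> C

C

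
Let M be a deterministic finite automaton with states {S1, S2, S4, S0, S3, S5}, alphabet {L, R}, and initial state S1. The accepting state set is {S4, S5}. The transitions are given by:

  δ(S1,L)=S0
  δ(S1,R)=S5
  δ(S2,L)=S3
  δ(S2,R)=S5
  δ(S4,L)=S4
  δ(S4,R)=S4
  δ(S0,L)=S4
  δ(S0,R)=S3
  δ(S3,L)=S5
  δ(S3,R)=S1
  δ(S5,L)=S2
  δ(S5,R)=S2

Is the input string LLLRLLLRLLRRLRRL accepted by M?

Yes

Trace: S1 -L-> S0 -L-> S4 -L-> S4 -R-> S4 -L-> S4 -L-> S4 -L-> S4 -R-> S4 -L-> S4 -L-> S4 -R-> S4 -R-> S4 -L-> S4 -R-> S4 -R-> S4 -L-> S4
End state S4 is accepting.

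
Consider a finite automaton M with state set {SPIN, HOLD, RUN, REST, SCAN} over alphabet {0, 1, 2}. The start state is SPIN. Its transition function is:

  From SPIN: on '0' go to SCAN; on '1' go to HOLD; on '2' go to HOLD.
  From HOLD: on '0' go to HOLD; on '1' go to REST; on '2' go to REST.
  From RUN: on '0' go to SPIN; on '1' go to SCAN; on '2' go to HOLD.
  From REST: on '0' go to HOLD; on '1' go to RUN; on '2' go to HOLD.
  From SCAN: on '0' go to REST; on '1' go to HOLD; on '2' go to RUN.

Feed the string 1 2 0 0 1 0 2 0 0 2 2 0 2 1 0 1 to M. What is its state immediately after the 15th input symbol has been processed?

Trace: SPIN -1-> HOLD -2-> REST -0-> HOLD -0-> HOLD -1-> REST -0-> HOLD -2-> REST -0-> HOLD -0-> HOLD -2-> REST -2-> HOLD -0-> HOLD -2-> REST -1-> RUN -0-> SPIN
After 15 symbols: SPIN.

SPIN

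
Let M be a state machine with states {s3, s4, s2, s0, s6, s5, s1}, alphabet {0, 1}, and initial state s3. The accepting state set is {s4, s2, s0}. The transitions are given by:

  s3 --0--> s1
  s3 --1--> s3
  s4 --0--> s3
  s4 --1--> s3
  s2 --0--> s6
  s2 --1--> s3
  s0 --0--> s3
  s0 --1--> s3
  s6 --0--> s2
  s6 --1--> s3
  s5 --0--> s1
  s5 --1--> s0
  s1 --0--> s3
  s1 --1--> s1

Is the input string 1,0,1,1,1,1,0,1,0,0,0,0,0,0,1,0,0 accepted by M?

Trace: s3 -1-> s3 -0-> s1 -1-> s1 -1-> s1 -1-> s1 -1-> s1 -0-> s3 -1-> s3 -0-> s1 -0-> s3 -0-> s1 -0-> s3 -0-> s1 -0-> s3 -1-> s3 -0-> s1 -0-> s3
End state s3 is not accepting.

No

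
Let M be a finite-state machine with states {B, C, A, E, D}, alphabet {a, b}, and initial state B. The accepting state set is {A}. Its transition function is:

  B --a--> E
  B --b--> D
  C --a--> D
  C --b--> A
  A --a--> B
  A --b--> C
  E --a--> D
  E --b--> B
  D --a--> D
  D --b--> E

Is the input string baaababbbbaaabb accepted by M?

Trace: B -b-> D -a-> D -a-> D -a-> D -b-> E -a-> D -b-> E -b-> B -b-> D -b-> E -a-> D -a-> D -a-> D -b-> E -b-> B
End state B is not accepting.

No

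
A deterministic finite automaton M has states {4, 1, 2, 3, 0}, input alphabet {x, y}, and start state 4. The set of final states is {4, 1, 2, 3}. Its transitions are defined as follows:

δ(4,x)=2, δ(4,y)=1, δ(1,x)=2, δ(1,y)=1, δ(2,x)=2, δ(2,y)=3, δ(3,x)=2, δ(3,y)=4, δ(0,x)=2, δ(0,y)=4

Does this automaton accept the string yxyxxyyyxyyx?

start at 4
read 'y': 4 → 1
read 'x': 1 → 2
read 'y': 2 → 3
read 'x': 3 → 2
read 'x': 2 → 2
read 'y': 2 → 3
read 'y': 3 → 4
read 'y': 4 → 1
read 'x': 1 → 2
read 'y': 2 → 3
read 'y': 3 → 4
read 'x': 4 → 2
End state 2 is accepting.

Yes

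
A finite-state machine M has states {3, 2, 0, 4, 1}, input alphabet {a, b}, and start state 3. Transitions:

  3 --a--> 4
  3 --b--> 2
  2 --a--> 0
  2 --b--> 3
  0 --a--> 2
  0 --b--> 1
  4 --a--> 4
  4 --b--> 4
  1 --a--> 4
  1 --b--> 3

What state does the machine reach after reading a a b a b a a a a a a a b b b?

start at 3
read 'a': 3 → 4
read 'a': 4 → 4
read 'b': 4 → 4
read 'a': 4 → 4
read 'b': 4 → 4
read 'a': 4 → 4
read 'a': 4 → 4
read 'a': 4 → 4
read 'a': 4 → 4
read 'a': 4 → 4
read 'a': 4 → 4
read 'a': 4 → 4
read 'b': 4 → 4
read 'b': 4 → 4
read 'b': 4 → 4

4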